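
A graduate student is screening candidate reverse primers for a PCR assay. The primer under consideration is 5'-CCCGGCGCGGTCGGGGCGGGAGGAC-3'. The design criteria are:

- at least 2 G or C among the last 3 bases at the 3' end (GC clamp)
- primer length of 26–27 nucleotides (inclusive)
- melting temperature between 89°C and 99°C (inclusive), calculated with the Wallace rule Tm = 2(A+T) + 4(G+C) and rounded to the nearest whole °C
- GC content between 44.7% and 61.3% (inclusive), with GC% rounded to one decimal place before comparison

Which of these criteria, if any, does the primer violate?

Fails: length, GC content.

Base counts: A=2, T=1, G=14, C=8 (length 25).
GC clamp: 3' end GAC has 2 G/C ✓
length: length 25, outside 26–27 ✗
Tm: Tm = 2·3 + 4·22 = 94°C ✓
GC content: GC 22/25 = 88.0%, outside 44.7–61.3% ✗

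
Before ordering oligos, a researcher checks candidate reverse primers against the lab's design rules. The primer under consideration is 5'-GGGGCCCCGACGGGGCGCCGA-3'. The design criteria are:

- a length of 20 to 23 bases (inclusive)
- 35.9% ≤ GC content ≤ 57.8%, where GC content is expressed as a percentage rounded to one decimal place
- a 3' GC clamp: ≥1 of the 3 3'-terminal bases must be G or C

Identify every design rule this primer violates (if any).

Base counts: A=2, T=0, G=11, C=8 (length 21).
length: length 21 ✓
GC content: GC 19/21 = 90.5%, outside 35.9–57.8% ✗
GC clamp: 3' end CGA has 2 G/C ✓

Fails: GC content.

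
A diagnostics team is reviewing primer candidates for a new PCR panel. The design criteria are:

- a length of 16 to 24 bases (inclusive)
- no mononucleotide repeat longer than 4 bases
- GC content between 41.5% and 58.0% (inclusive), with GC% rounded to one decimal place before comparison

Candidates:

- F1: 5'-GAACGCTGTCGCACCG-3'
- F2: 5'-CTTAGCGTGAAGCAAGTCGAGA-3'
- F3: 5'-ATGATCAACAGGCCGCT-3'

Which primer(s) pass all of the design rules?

F2 and F3.

F1 (16 nt, A=3 T=2 G=5 C=6): length 16 ✓; longest run = 2 ✓; GC 11/16 = 68.8%, outside 41.5–58.0% ✗ — fails.
F2 (22 nt, A=7 T=4 G=7 C=4): length 22 ✓; longest run = 2 ✓; GC 11/22 = 50.0% ✓ — passes.
F3 (17 nt, A=5 T=3 G=4 C=5): length 17 ✓; longest run = 2 ✓; GC 9/17 = 52.9% ✓ — passes.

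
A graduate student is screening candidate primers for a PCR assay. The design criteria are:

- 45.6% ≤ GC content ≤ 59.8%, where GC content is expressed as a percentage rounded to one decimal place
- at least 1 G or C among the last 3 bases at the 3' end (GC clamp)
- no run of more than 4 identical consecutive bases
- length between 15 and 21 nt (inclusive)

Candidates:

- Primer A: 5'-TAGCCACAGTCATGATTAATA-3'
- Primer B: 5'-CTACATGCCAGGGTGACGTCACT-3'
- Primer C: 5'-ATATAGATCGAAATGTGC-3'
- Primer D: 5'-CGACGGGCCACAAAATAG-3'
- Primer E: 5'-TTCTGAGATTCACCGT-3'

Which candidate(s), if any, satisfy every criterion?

Primer A (21 nt, A=8 T=6 G=3 C=4): GC 7/21 = 33.3%, outside 45.6–59.8% ✗; 3' end ATA has 0 G/C, need ≥1 ✗; longest run = 2 ✓; length 21 ✓ — fails.
Primer B (23 nt, A=5 T=5 G=6 C=7): GC 13/23 = 56.5% ✓; 3' end ACT has 1 G/C ✓; longest run = 3 ✓; length 23, outside 15–21 ✗ — fails.
Primer C (18 nt, A=7 T=5 G=4 C=2): GC 6/18 = 33.3%, outside 45.6–59.8% ✗; 3' end TGC has 2 G/C ✓; longest run = 3 ✓; length 18 ✓ — fails.
Primer D (18 nt, A=7 T=1 G=5 C=5): GC 10/18 = 55.6% ✓; 3' end TAG has 1 G/C ✓; longest run = 4 ✓; length 18 ✓ — passes.
Primer E (16 nt, A=3 T=6 G=3 C=4): GC 7/16 = 43.8%, outside 45.6–59.8% ✗; 3' end CGT has 2 G/C ✓; longest run = 2 ✓; length 16 ✓ — fails.

Primer D only.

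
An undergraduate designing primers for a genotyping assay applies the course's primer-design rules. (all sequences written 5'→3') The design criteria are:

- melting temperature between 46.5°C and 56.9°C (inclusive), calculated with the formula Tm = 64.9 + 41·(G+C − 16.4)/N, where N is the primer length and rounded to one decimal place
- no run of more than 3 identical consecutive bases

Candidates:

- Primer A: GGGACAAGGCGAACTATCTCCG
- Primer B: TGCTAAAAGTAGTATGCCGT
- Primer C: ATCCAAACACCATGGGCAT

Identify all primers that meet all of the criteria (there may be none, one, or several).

Primer C only.

Primer A (22 nt, A=6 T=3 G=7 C=6): Tm = 64.9 + 41·(13 − 16.4)/22 = 58.6°C, outside 46.5–56.9°C ✗; longest run = 3 ✓ — fails.
Primer B (20 nt, A=6 T=6 G=5 C=3): Tm = 64.9 + 41·(8 − 16.4)/20 = 47.7°C ✓; longest run = 4, exceeds 3 ✗ — fails.
Primer C (19 nt, A=7 T=3 G=3 C=6): Tm = 64.9 + 41·(9 − 16.4)/19 = 48.9°C ✓; longest run = 3 ✓ — passes.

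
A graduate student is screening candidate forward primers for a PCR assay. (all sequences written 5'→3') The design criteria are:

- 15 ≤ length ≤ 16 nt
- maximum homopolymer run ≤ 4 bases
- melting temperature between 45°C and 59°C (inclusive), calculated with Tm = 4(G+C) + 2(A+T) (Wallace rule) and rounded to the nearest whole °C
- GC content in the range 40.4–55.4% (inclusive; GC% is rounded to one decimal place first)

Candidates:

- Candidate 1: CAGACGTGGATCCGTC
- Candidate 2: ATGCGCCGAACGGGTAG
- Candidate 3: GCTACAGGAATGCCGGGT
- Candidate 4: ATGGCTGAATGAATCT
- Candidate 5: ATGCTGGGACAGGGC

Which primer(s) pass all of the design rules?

Candidate 1 (16 nt, A=3 T=3 G=5 C=5): length 16 ✓; longest run = 2 ✓; Tm = 2·6 + 4·10 = 52°C ✓; GC 10/16 = 62.5%, outside 40.4–55.4% ✗ — fails.
Candidate 2 (17 nt, A=4 T=2 G=7 C=4): length 17, outside 15–16 ✗; longest run = 3 ✓; Tm = 2·6 + 4·11 = 56°C ✓; GC 11/17 = 64.7%, outside 40.4–55.4% ✗ — fails.
Candidate 3 (18 nt, A=4 T=3 G=7 C=4): length 18, outside 15–16 ✗; longest run = 3 ✓; Tm = 2·7 + 4·11 = 58°C ✓; GC 11/18 = 61.1%, outside 40.4–55.4% ✗ — fails.
Candidate 4 (16 nt, A=5 T=5 G=4 C=2): length 16 ✓; longest run = 2 ✓; Tm = 2·10 + 4·6 = 44°C, outside 45–59°C ✗; GC 6/16 = 37.5%, outside 40.4–55.4% ✗ — fails.
Candidate 5 (15 nt, A=3 T=2 G=7 C=3): length 15 ✓; longest run = 3 ✓; Tm = 2·5 + 4·10 = 50°C ✓; GC 10/15 = 66.7%, outside 40.4–55.4% ✗ — fails.

None of the candidates satisfy all criteria.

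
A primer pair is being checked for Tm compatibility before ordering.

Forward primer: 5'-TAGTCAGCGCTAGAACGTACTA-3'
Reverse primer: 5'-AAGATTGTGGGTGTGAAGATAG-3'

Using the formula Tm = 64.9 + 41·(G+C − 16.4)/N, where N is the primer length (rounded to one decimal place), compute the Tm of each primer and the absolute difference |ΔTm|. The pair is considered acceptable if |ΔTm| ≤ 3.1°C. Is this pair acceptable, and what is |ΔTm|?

|ΔTm| = 1.9°C; the pair is acceptable.

Forward: G+C = 10, N = 22 → Tm = 64.9 + 41·(10 − 16.4)/22 = 53.0°C.
Reverse: G+C = 9, N = 22 → Tm = 64.9 + 41·(9 − 16.4)/22 = 51.1°C.
|ΔTm| = |53.0 − 51.1| = 1.9°C, ≤ 3.1°C.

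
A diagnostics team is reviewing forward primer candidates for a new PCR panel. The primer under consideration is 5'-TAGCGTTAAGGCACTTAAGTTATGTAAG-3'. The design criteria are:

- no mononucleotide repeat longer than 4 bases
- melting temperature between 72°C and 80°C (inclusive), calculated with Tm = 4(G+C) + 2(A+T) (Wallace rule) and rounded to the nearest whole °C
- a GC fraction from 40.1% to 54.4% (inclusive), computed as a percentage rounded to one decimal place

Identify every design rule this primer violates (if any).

Base counts: A=9, T=9, G=7, C=3 (length 28).
homopolymer run: longest run = 2 ✓
Tm: Tm = 2·18 + 4·10 = 76°C ✓
GC content: GC 10/28 = 35.7%, outside 40.1–54.4% ✗

Fails: GC content.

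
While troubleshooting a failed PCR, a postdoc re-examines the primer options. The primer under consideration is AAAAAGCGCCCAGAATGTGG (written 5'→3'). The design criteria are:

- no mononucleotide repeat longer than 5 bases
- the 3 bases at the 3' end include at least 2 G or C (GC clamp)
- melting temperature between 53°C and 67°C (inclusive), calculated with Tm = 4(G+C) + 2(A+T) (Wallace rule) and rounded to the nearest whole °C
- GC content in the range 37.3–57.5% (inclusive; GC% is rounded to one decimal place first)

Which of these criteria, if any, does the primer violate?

Meets all criteria.

Base counts: A=8, T=2, G=6, C=4 (length 20).
homopolymer run: longest run = 5 ✓
GC clamp: 3' end TGG has 2 G/C ✓
Tm: Tm = 2·10 + 4·10 = 60°C ✓
GC content: GC 10/20 = 50.0% ✓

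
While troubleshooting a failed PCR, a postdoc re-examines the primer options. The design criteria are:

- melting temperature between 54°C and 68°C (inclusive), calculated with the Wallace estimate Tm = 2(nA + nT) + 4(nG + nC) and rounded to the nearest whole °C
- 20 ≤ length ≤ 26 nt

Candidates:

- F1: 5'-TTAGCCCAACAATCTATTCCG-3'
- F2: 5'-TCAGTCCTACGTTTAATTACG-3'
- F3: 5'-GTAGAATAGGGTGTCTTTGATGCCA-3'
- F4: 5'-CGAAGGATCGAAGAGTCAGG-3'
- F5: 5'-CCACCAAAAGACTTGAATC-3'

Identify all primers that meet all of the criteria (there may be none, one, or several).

F1, F2 and F4.

F1 (21 nt, A=6 T=6 G=2 C=7): Tm = 2·12 + 4·9 = 60°C ✓; length 21 ✓ — passes.
F2 (21 nt, A=5 T=8 G=3 C=5): Tm = 2·13 + 4·8 = 58°C ✓; length 21 ✓ — passes.
F3 (25 nt, A=6 T=8 G=8 C=3): Tm = 2·14 + 4·11 = 72°C, outside 54–68°C ✗; length 25 ✓ — fails.
F4 (20 nt, A=7 T=2 G=8 C=3): Tm = 2·9 + 4·11 = 62°C ✓; length 20 ✓ — passes.
F5 (19 nt, A=8 T=3 G=2 C=6): Tm = 2·11 + 4·8 = 54°C ✓; length 19, outside 20–26 ✗ — fails.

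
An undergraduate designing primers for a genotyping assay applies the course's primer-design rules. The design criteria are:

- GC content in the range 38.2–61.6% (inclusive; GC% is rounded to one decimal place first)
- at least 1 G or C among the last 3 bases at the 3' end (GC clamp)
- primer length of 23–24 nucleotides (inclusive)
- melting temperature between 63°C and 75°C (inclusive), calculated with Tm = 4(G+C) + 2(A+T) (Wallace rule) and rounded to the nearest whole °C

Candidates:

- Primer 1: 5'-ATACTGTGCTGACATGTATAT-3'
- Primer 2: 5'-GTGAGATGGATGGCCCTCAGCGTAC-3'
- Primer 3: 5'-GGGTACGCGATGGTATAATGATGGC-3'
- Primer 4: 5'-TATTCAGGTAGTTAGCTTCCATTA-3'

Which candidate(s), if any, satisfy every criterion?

Primer 1 (21 nt, A=6 T=8 G=4 C=3): GC 7/21 = 33.3%, outside 38.2–61.6% ✗; 3' end TAT has 0 G/C, need ≥1 ✗; length 21, outside 23–24 ✗; Tm = 2·14 + 4·7 = 56°C, outside 63–75°C ✗ — fails.
Primer 2 (25 nt, A=5 T=5 G=9 C=6): GC 15/25 = 60.0% ✓; 3' end TAC has 1 G/C ✓; length 25, outside 23–24 ✗; Tm = 2·10 + 4·15 = 80°C, outside 63–75°C ✗ — fails.
Primer 3 (25 nt, A=6 T=6 G=10 C=3): GC 13/25 = 52.0% ✓; 3' end GGC has 3 G/C ✓; length 25, outside 23–24 ✗; Tm = 2·12 + 4·13 = 76°C, outside 63–75°C ✗ — fails.
Primer 4 (24 nt, A=6 T=10 G=4 C=4): GC 8/24 = 33.3%, outside 38.2–61.6% ✗; 3' end TTA has 0 G/C, need ≥1 ✗; length 24 ✓; Tm = 2·16 + 4·8 = 64°C ✓ — fails.

None of the candidates satisfy all criteria.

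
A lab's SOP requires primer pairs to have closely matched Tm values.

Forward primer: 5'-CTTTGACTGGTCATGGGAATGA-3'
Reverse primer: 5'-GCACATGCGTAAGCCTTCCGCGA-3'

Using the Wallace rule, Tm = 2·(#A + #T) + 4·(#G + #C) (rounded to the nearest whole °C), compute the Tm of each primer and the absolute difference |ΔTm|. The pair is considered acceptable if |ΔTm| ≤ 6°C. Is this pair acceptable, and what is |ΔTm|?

Forward: A=5 T=7 G=7 C=3 → Tm = 2·12 + 4·10 = 64°C.
Reverse: A=5 T=4 G=6 C=8 → Tm = 2·9 + 4·14 = 74°C.
|ΔTm| = |64 − 74| = 10°C, > 6°C.

|ΔTm| = 10°C; the pair is not acceptable.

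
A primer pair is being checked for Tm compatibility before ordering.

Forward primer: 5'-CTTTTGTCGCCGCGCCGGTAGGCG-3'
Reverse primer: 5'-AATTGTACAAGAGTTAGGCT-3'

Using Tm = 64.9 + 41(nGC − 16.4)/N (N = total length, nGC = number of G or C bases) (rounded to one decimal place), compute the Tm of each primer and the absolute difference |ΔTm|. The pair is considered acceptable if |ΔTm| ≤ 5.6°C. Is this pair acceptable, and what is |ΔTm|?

|ΔTm| = 20.3°C; the pair is not acceptable.

Forward: G+C = 17, N = 24 → Tm = 64.9 + 41·(17 − 16.4)/24 = 65.9°C.
Reverse: G+C = 7, N = 20 → Tm = 64.9 + 41·(7 − 16.4)/20 = 45.6°C.
|ΔTm| = |65.9 − 45.6| = 20.3°C, > 5.6°C.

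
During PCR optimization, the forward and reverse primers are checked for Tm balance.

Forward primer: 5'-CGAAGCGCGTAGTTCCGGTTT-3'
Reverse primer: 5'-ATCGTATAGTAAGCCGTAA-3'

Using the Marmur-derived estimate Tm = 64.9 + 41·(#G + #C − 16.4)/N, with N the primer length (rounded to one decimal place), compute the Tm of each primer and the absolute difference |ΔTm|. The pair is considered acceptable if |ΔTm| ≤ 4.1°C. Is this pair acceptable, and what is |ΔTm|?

Forward: G+C = 12, N = 21 → Tm = 64.9 + 41·(12 − 16.4)/21 = 56.3°C.
Reverse: G+C = 7, N = 19 → Tm = 64.9 + 41·(7 − 16.4)/19 = 44.6°C.
|ΔTm| = |56.3 − 44.6| = 11.7°C, > 4.1°C.

|ΔTm| = 11.7°C; the pair is not acceptable.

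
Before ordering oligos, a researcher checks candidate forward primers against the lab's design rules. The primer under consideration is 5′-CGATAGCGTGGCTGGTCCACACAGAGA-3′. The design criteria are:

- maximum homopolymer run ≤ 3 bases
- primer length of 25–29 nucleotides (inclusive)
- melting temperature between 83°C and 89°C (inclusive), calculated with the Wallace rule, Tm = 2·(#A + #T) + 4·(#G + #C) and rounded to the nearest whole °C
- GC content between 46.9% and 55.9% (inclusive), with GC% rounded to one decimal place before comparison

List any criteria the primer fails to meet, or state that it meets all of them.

Fails: GC content.

Base counts: A=7, T=4, G=9, C=7 (length 27).
homopolymer run: longest run = 2 ✓
length: length 27 ✓
Tm: Tm = 2·11 + 4·16 = 86°C ✓
GC content: GC 16/27 = 59.3%, outside 46.9–55.9% ✗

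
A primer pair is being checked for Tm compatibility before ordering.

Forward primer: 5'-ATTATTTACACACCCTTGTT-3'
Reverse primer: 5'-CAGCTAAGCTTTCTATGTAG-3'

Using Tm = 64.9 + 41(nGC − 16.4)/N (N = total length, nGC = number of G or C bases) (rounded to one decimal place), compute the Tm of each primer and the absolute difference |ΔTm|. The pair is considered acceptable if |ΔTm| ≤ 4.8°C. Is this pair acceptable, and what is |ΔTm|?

|ΔTm| = 4.1°C; the pair is acceptable.

Forward: G+C = 6, N = 20 → Tm = 64.9 + 41·(6 − 16.4)/20 = 43.6°C.
Reverse: G+C = 8, N = 20 → Tm = 64.9 + 41·(8 − 16.4)/20 = 47.7°C.
|ΔTm| = |43.6 − 47.7| = 4.1°C, ≤ 4.8°C.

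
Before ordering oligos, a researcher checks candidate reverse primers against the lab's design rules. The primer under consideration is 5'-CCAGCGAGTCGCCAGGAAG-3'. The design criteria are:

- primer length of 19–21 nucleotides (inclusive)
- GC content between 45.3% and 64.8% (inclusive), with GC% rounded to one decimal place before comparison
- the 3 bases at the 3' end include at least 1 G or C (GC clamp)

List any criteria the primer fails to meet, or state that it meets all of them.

Base counts: A=5, T=1, G=7, C=6 (length 19).
length: length 19 ✓
GC content: GC 13/19 = 68.4%, outside 45.3–64.8% ✗
GC clamp: 3' end AAG has 1 G/C ✓

Fails: GC content.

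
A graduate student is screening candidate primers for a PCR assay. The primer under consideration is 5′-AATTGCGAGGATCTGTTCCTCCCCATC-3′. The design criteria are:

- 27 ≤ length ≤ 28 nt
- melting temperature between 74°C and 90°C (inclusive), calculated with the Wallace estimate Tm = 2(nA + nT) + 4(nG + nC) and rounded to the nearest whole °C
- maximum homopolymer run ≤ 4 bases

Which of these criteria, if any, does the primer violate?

Meets all criteria.

Base counts: A=5, T=8, G=5, C=9 (length 27).
length: length 27 ✓
Tm: Tm = 2·13 + 4·14 = 82°C ✓
homopolymer run: longest run = 4 ✓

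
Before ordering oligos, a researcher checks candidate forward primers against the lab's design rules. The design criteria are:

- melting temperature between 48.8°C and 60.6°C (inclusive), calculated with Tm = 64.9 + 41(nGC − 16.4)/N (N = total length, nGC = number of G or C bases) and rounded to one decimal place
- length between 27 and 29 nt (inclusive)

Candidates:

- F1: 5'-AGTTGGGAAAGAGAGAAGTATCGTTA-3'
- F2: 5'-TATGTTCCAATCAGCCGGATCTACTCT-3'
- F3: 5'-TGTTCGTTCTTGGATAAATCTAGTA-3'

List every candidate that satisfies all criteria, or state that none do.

F2 only.

F1 (26 nt, A=10 T=6 G=9 C=1): Tm = 64.9 + 41·(10 − 16.4)/26 = 54.8°C ✓; length 26, outside 27–29 ✗ — fails.
F2 (27 nt, A=6 T=9 G=4 C=8): Tm = 64.9 + 41·(12 − 16.4)/27 = 58.2°C ✓; length 27 ✓ — passes.
F3 (25 nt, A=6 T=11 G=5 C=3): Tm = 64.9 + 41·(8 − 16.4)/25 = 51.1°C ✓; length 25, outside 27–29 ✗ — fails.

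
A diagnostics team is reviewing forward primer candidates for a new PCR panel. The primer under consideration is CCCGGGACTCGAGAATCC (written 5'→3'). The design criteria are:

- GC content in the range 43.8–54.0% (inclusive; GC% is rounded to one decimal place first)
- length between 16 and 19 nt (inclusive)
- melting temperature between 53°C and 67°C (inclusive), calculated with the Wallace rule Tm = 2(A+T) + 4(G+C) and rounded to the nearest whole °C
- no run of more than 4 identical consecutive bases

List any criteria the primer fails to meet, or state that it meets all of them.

Base counts: A=4, T=2, G=5, C=7 (length 18).
GC content: GC 12/18 = 66.7%, outside 43.8–54.0% ✗
length: length 18 ✓
Tm: Tm = 2·6 + 4·12 = 60°C ✓
homopolymer run: longest run = 3 ✓

Fails: GC content.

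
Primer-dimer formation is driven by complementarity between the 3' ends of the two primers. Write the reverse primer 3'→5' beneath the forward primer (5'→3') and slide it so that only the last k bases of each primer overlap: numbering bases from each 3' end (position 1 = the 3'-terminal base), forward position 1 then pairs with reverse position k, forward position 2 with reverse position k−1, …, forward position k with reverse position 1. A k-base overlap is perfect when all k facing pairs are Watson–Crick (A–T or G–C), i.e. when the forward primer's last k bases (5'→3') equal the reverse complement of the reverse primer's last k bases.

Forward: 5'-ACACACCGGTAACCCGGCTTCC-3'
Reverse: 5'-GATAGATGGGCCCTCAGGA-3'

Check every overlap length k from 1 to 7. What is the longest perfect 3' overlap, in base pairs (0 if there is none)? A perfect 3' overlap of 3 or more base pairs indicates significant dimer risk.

Last 7 bases (5'→3') — forward …GGCTTCC, reverse …CTCAGGA.
Reverse complement of the reverse primer's last 7 bases: TCCTGAG; its first k bases are the reverse complement of the reverse primer's last k bases, so a perfect k-base overlap needs the forward primer's last k bases to equal them.
Comparing (forward last k vs required): k=1: C vs T ✗; k=2: CC vs TC ✗; k=3: TCC vs TCC ✓; k=4: TTCC vs TCCT ✗; k=5: CTTCC vs TCCTG ✗; k=6: GCTTCC vs TCCTGA ✗; k=7: GGCTTCC vs TCCTGAG ✗.
Only k = 3 is perfect, so the longest perfect 3' overlap is 3.

Longest perfect overlap: 3 complementary base pairs; significant dimer risk (threshold 3).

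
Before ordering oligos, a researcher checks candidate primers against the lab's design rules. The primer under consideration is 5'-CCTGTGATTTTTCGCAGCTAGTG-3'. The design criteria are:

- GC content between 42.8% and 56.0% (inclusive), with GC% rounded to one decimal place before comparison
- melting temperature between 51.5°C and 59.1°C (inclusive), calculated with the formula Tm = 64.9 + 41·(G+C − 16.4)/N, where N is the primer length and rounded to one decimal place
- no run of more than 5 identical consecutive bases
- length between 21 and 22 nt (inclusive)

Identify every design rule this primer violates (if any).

Base counts: A=3, T=9, G=6, C=5 (length 23).
GC content: GC 11/23 = 47.8% ✓
Tm: Tm = 64.9 + 41·(11 − 16.4)/23 = 55.3°C ✓
homopolymer run: longest run = 5 ✓
length: length 23, outside 21–22 ✗

Fails: length.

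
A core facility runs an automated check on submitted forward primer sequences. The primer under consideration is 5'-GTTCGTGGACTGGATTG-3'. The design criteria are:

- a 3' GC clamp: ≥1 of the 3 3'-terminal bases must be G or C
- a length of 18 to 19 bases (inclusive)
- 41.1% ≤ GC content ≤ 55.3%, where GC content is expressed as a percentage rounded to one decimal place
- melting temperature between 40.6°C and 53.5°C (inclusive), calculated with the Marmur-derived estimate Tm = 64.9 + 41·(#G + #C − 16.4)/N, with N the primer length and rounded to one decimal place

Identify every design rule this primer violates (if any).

Fails: length.

Base counts: A=2, T=6, G=7, C=2 (length 17).
GC clamp: 3' end TTG has 1 G/C ✓
length: length 17, outside 18–19 ✗
GC content: GC 9/17 = 52.9% ✓
Tm: Tm = 64.9 + 41·(9 − 16.4)/17 = 47.1°C ✓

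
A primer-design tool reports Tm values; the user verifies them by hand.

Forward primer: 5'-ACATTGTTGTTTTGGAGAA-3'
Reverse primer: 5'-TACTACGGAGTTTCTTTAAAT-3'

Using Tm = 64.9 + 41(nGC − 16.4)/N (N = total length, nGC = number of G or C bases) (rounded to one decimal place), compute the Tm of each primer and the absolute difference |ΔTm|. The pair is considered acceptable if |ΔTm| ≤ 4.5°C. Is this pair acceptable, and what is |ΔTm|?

Forward: G+C = 6, N = 19 → Tm = 64.9 + 41·(6 − 16.4)/19 = 42.5°C.
Reverse: G+C = 6, N = 21 → Tm = 64.9 + 41·(6 − 16.4)/21 = 44.6°C.
|ΔTm| = |42.5 − 44.6| = 2.1°C, ≤ 4.5°C.

|ΔTm| = 2.1°C; the pair is acceptable.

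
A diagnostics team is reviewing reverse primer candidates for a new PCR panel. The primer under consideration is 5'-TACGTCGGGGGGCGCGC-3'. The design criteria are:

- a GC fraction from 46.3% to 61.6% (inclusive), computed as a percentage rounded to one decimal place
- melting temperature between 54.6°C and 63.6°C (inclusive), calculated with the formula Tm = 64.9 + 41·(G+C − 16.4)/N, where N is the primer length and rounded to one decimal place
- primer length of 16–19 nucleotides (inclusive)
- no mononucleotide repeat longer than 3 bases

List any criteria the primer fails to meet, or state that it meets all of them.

Fails: GC content, homopolymer run.

Base counts: A=1, T=2, G=9, C=5 (length 17).
GC content: GC 14/17 = 82.4%, outside 46.3–61.6% ✗
Tm: Tm = 64.9 + 41·(14 − 16.4)/17 = 59.1°C ✓
length: length 17 ✓
homopolymer run: longest run = 6, exceeds 3 ✗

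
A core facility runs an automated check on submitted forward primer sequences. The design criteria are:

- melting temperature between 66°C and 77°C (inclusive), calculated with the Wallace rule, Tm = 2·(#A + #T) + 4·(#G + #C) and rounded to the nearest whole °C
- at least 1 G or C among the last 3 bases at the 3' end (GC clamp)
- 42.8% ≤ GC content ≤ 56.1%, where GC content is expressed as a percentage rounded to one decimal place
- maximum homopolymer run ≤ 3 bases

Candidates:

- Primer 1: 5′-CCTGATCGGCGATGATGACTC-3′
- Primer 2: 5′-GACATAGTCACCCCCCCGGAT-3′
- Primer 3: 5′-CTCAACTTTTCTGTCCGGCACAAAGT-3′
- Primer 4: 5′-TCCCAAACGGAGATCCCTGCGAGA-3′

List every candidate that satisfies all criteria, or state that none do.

None of the candidates satisfy all criteria.

Primer 1 (21 nt, A=4 T=5 G=6 C=6): Tm = 2·9 + 4·12 = 66°C ✓; 3' end CTC has 2 G/C ✓; GC 12/21 = 57.1%, outside 42.8–56.1% ✗; longest run = 2 ✓ — fails.
Primer 2 (21 nt, A=5 T=3 G=4 C=9): Tm = 2·8 + 4·13 = 68°C ✓; 3' end GAT has 1 G/C ✓; GC 13/21 = 61.9%, outside 42.8–56.1% ✗; longest run = 7, exceeds 3 ✗ — fails.
Primer 3 (26 nt, A=6 T=8 G=4 C=8): Tm = 2·14 + 4·12 = 76°C ✓; 3' end AGT has 1 G/C ✓; GC 12/26 = 46.2% ✓; longest run = 4, exceeds 3 ✗ — fails.
Primer 4 (24 nt, A=7 T=3 G=6 C=8): Tm = 2·10 + 4·14 = 76°C ✓; 3' end AGA has 1 G/C ✓; GC 14/24 = 58.3%, outside 42.8–56.1% ✗; longest run = 3 ✓ — fails.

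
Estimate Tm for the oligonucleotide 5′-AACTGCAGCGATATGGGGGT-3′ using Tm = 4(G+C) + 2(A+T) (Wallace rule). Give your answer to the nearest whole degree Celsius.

Base counts: A=5, T=4, G=8, C=3 (length 20).
Tm = 2·(5+4) + 4·(8+3) = 2·9 + 4·11 = 18 + 44 = 62°C.

62°C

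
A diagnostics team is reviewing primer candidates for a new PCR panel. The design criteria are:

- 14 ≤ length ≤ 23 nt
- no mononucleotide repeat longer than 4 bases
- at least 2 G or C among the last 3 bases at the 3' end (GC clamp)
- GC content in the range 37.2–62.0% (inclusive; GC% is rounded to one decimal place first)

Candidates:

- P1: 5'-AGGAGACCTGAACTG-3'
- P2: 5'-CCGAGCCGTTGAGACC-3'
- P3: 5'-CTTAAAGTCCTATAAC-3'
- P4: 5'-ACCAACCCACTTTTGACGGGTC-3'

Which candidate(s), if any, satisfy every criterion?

P1 and P4.

P1 (15 nt, A=5 T=2 G=5 C=3): length 15 ✓; longest run = 2 ✓; 3' end CTG has 2 G/C ✓; GC 8/15 = 53.3% ✓ — passes.
P2 (16 nt, A=3 T=2 G=5 C=6): length 16 ✓; longest run = 2 ✓; 3' end ACC has 2 G/C ✓; GC 11/16 = 68.8%, outside 37.2–62.0% ✗ — fails.
P3 (16 nt, A=6 T=5 G=1 C=4): length 16 ✓; longest run = 3 ✓; 3' end AAC has 1 G/C, need ≥2 ✗; GC 5/16 = 31.3%, outside 37.2–62.0% ✗ — fails.
P4 (22 nt, A=5 T=5 G=4 C=8): length 22 ✓; longest run = 4 ✓; 3' end GTC has 2 G/C ✓; GC 12/22 = 54.5% ✓ — passes.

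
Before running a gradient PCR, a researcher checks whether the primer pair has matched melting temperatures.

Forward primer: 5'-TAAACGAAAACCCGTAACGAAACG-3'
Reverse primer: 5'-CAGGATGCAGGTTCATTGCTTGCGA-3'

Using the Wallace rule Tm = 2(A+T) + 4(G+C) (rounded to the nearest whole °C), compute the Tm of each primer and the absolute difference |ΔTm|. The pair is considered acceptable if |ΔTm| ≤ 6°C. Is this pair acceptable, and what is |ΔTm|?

Forward: A=12 T=2 G=4 C=6 → Tm = 2·14 + 4·10 = 68°C.
Reverse: A=5 T=7 G=8 C=5 → Tm = 2·12 + 4·13 = 76°C.
|ΔTm| = |68 − 76| = 8°C, > 6°C.

|ΔTm| = 8°C; the pair is not acceptable.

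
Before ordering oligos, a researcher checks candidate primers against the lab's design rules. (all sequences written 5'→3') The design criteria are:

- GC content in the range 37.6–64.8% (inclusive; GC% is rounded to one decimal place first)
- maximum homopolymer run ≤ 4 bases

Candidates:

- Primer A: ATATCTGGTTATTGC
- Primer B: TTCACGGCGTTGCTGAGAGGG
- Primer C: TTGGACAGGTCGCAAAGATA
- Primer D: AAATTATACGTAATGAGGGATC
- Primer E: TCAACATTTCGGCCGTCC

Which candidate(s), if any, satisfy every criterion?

Primer A (15 nt, A=3 T=7 G=3 C=2): GC 5/15 = 33.3%, outside 37.6–64.8% ✗; longest run = 2 ✓ — fails.
Primer B (21 nt, A=3 T=5 G=9 C=4): GC 13/21 = 61.9% ✓; longest run = 3 ✓ — passes.
Primer C (20 nt, A=7 T=4 G=6 C=3): GC 9/20 = 45.0% ✓; longest run = 3 ✓ — passes.
Primer D (22 nt, A=9 T=6 G=5 C=2): GC 7/22 = 31.8%, outside 37.6–64.8% ✗; longest run = 3 ✓ — fails.
Primer E (18 nt, A=3 T=5 G=3 C=7): GC 10/18 = 55.6% ✓; longest run = 3 ✓ — passes.

Primer B, Primer C and Primer E.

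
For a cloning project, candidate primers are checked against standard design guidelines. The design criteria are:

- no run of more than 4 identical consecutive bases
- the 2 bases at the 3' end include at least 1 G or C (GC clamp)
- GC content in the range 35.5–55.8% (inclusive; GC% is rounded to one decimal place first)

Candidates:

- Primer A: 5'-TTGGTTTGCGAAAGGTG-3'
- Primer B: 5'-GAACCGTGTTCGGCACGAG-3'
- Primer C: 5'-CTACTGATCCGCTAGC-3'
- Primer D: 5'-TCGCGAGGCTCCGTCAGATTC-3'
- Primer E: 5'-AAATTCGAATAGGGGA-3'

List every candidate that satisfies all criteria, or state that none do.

Primer A and Primer E.

Primer A (17 nt, A=3 T=6 G=7 C=1): longest run = 3 ✓; 3' end TG has 1 G/C ✓; GC 8/17 = 47.1% ✓ — passes.
Primer B (19 nt, A=4 T=3 G=7 C=5): longest run = 2 ✓; 3' end AG has 1 G/C ✓; GC 12/19 = 63.2%, outside 35.5–55.8% ✗ — fails.
Primer C (16 nt, A=3 T=4 G=3 C=6): longest run = 2 ✓; 3' end GC has 2 G/C ✓; GC 9/16 = 56.3%, outside 35.5–55.8% ✗ — fails.
Primer D (21 nt, A=3 T=5 G=6 C=7): longest run = 2 ✓; 3' end TC has 1 G/C ✓; GC 13/21 = 61.9%, outside 35.5–55.8% ✗ — fails.
Primer E (16 nt, A=7 T=3 G=5 C=1): longest run = 4 ✓; 3' end GA has 1 G/C ✓; GC 6/16 = 37.5% ✓ — passes.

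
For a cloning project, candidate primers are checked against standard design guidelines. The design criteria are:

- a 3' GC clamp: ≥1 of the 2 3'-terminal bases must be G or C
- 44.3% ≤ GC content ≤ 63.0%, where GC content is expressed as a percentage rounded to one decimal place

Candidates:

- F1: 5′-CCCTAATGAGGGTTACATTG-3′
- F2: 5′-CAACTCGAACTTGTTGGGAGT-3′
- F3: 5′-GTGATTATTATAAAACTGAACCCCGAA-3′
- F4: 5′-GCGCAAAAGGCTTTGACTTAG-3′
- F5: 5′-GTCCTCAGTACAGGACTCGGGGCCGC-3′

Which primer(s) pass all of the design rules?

F1 (20 nt, A=5 T=6 G=5 C=4): 3' end TG has 1 G/C ✓; GC 9/20 = 45.0% ✓ — passes.
F2 (21 nt, A=5 T=6 G=6 C=4): 3' end GT has 1 G/C ✓; GC 10/21 = 47.6% ✓ — passes.
F3 (27 nt, A=11 T=7 G=4 C=5): 3' end AA has 0 G/C, need ≥1 ✗; GC 9/27 = 33.3%, outside 44.3–63.0% ✗ — fails.
F4 (21 nt, A=6 T=5 G=6 C=4): 3' end AG has 1 G/C ✓; GC 10/21 = 47.6% ✓ — passes.
F5 (26 nt, A=4 T=4 G=9 C=9): 3' end GC has 2 G/C ✓; GC 18/26 = 69.2%, outside 44.3–63.0% ✗ — fails.

F1, F2 and F4.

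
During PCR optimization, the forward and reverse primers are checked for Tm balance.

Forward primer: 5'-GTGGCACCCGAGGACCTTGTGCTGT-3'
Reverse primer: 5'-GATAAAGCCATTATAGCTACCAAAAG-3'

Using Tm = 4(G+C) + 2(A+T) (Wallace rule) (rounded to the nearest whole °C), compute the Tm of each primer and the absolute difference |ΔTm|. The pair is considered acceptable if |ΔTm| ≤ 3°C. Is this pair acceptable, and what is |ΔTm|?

|ΔTm| = 12°C; the pair is not acceptable.

Forward: A=3 T=6 G=9 C=7 → Tm = 2·9 + 4·16 = 82°C.
Reverse: A=12 T=5 G=4 C=5 → Tm = 2·17 + 4·9 = 70°C.
|ΔTm| = |82 − 70| = 12°C, > 3°C.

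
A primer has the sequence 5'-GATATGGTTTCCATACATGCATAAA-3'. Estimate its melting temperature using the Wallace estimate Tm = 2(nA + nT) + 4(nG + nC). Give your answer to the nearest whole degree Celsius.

Base counts: A=9, T=8, G=4, C=4 (length 25).
Tm = 2·(9+8) + 4·(4+4) = 2·17 + 4·8 = 34 + 32 = 66°C.

66°C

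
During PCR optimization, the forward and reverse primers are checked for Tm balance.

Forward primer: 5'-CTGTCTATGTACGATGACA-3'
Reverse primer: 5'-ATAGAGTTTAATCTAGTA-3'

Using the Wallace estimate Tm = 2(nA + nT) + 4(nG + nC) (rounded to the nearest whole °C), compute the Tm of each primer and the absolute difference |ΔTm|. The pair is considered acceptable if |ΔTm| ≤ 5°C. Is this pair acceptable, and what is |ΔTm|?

|ΔTm| = 10°C; the pair is not acceptable.

Forward: A=5 T=6 G=4 C=4 → Tm = 2·11 + 4·8 = 54°C.
Reverse: A=7 T=7 G=3 C=1 → Tm = 2·14 + 4·4 = 44°C.
|ΔTm| = |54 − 44| = 10°C, > 5°C.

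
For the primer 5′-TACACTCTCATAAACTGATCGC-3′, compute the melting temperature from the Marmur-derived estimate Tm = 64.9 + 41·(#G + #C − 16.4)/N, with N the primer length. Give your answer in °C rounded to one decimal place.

51.1°C

Base counts: A=7, T=6, G=2, C=7; G+C = 9, N = 22.
Tm = 64.9 + 41·(9 − 16.4)/22 = 64.9 + -303.40/22 = 51.1°C.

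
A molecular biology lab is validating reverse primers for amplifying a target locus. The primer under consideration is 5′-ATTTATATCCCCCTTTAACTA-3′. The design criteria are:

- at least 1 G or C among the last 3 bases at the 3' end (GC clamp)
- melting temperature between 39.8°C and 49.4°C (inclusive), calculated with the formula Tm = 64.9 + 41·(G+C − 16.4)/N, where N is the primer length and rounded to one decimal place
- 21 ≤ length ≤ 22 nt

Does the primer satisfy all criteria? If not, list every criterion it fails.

Base counts: A=6, T=9, G=0, C=6 (length 21).
GC clamp: 3' end CTA has 1 G/C ✓
Tm: Tm = 64.9 + 41·(6 − 16.4)/21 = 44.6°C ✓
length: length 21 ✓

Meets all criteria.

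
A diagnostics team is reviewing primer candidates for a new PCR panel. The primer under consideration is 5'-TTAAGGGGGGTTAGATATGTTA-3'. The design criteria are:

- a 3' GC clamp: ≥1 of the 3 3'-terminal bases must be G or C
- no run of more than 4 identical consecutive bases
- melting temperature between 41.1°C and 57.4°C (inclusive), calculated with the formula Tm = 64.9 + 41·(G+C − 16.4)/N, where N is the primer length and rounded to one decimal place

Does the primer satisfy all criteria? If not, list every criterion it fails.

Base counts: A=6, T=8, G=8, C=0 (length 22).
GC clamp: 3' end TTA has 0 G/C, need ≥1 ✗
homopolymer run: longest run = 6, exceeds 4 ✗
Tm: Tm = 64.9 + 41·(8 − 16.4)/22 = 49.2°C ✓

Fails: GC clamp, homopolymer run.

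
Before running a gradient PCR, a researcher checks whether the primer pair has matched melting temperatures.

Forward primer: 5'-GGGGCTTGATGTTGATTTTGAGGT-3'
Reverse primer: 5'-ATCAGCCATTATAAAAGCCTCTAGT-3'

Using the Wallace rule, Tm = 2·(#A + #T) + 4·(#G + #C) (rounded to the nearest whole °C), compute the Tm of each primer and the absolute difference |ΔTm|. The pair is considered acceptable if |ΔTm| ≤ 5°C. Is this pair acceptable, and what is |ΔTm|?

|ΔTm| = 2°C; the pair is acceptable.

Forward: A=3 T=10 G=10 C=1 → Tm = 2·13 + 4·11 = 70°C.
Reverse: A=9 T=7 G=3 C=6 → Tm = 2·16 + 4·9 = 68°C.
|ΔTm| = |70 − 68| = 2°C, ≤ 5°C.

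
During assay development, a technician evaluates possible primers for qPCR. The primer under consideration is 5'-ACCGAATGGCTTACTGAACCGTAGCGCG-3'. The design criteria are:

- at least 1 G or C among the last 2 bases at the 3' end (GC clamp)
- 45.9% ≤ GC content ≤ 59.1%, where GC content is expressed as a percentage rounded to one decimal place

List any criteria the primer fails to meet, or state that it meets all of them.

Meets all criteria.

Base counts: A=7, T=5, G=8, C=8 (length 28).
GC clamp: 3' end CG has 2 G/C ✓
GC content: GC 16/28 = 57.1% ✓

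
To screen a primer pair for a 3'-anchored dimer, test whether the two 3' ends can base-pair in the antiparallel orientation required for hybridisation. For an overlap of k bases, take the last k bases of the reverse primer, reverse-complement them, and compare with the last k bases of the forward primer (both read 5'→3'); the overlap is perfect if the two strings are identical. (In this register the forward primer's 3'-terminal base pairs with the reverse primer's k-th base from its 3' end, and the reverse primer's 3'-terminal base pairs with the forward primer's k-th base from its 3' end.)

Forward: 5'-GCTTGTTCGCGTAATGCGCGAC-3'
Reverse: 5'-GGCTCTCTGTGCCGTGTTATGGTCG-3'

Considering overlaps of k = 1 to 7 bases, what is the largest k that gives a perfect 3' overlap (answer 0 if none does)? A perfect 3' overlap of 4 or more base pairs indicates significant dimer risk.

Longest perfect overlap: 4 complementary base pairs; significant dimer risk (threshold 4).

Last 7 bases (5'→3') — forward …GCGCGAC, reverse …ATGGTCG.
Reverse complement of the reverse primer's last 7 bases: CGACCAT; its first k bases are the reverse complement of the reverse primer's last k bases, so a perfect k-base overlap needs the forward primer's last k bases to equal them.
Comparing (forward last k vs required): k=1: C vs C ✓; k=2: AC vs CG ✗; k=3: GAC vs CGA ✗; k=4: CGAC vs CGAC ✓; k=5: GCGAC vs CGACC ✗; k=6: CGCGAC vs CGACCA ✗; k=7: GCGCGAC vs CGACCAT ✗.
Perfect overlaps at k = 1, 4; the largest is 4.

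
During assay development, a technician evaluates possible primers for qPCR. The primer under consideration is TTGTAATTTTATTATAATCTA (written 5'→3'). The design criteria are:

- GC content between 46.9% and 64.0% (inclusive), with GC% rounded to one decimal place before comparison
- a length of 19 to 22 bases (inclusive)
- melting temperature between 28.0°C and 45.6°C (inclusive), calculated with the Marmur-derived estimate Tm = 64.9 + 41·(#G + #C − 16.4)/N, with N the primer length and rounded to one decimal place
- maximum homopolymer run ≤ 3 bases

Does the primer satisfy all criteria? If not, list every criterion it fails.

Base counts: A=7, T=12, G=1, C=1 (length 21).
GC content: GC 2/21 = 9.5%, outside 46.9–64.0% ✗
length: length 21 ✓
Tm: Tm = 64.9 + 41·(2 − 16.4)/21 = 36.8°C ✓
homopolymer run: longest run = 4, exceeds 3 ✗

Fails: GC content, homopolymer run.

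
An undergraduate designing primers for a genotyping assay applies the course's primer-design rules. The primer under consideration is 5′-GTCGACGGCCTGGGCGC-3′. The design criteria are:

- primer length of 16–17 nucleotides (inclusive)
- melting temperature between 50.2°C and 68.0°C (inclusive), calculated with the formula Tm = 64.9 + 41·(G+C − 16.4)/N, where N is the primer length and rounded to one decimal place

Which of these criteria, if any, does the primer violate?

Base counts: A=1, T=2, G=8, C=6 (length 17).
length: length 17 ✓
Tm: Tm = 64.9 + 41·(14 − 16.4)/17 = 59.1°C ✓

Meets all criteria.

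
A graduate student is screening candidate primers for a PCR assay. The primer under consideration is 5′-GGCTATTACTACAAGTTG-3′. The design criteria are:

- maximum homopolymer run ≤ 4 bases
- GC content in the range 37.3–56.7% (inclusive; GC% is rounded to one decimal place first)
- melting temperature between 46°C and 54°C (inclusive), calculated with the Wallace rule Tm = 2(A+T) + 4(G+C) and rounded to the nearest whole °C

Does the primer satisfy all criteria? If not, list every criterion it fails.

Base counts: A=5, T=6, G=4, C=3 (length 18).
homopolymer run: longest run = 2 ✓
GC content: GC 7/18 = 38.9% ✓
Tm: Tm = 2·11 + 4·7 = 50°C ✓

Meets all criteria.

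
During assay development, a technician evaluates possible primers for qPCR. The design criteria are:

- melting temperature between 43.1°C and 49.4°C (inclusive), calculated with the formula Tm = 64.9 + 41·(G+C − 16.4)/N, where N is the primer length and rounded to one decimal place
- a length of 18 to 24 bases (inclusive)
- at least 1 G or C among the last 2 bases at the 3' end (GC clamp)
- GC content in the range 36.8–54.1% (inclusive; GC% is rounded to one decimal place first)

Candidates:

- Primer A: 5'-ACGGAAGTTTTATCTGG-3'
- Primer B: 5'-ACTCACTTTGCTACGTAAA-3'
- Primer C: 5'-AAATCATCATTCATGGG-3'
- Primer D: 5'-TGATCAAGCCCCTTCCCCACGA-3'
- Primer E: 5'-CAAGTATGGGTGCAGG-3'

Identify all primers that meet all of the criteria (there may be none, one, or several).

Primer A (17 nt, A=4 T=6 G=5 C=2): Tm = 64.9 + 41·(7 − 16.4)/17 = 42.2°C, outside 43.1–49.4°C ✗; length 17, outside 18–24 ✗; 3' end GG has 2 G/C ✓; GC 7/17 = 41.2% ✓ — fails.
Primer B (19 nt, A=6 T=6 G=2 C=5): Tm = 64.9 + 41·(7 − 16.4)/19 = 44.6°C ✓; length 19 ✓; 3' end AA has 0 G/C, need ≥1 ✗; GC 7/19 = 36.8% ✓ — fails.
Primer C (17 nt, A=6 T=5 G=3 C=3): Tm = 64.9 + 41·(6 − 16.4)/17 = 39.8°C, outside 43.1–49.4°C ✗; length 17, outside 18–24 ✗; 3' end GG has 2 G/C ✓; GC 6/17 = 35.3%, outside 36.8–54.1% ✗ — fails.
Primer D (22 nt, A=5 T=4 G=3 C=10): Tm = 64.9 + 41·(13 − 16.4)/22 = 58.6°C, outside 43.1–49.4°C ✗; length 22 ✓; 3' end GA has 1 G/C ✓; GC 13/22 = 59.1%, outside 36.8–54.1% ✗ — fails.
Primer E (16 nt, A=4 T=3 G=7 C=2): Tm = 64.9 + 41·(9 − 16.4)/16 = 45.9°C ✓; length 16, outside 18–24 ✗; 3' end GG has 2 G/C ✓; GC 9/16 = 56.3%, outside 36.8–54.1% ✗ — fails.

None of the candidates satisfy all criteria.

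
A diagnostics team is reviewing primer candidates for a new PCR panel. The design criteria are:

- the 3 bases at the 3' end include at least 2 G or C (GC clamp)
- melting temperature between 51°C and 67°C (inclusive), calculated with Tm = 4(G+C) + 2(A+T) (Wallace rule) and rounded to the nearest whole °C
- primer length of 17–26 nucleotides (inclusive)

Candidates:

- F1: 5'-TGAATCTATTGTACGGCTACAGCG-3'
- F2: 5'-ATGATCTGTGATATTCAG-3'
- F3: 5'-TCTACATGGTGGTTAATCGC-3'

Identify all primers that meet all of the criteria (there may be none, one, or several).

F3 only.

F1 (24 nt, A=6 T=7 G=6 C=5): 3' end GCG has 3 G/C ✓; Tm = 2·13 + 4·11 = 70°C, outside 51–67°C ✗; length 24 ✓ — fails.
F2 (18 nt, A=5 T=7 G=4 C=2): 3' end CAG has 2 G/C ✓; Tm = 2·12 + 4·6 = 48°C, outside 51–67°C ✗; length 18 ✓ — fails.
F3 (20 nt, A=4 T=7 G=5 C=4): 3' end CGC has 3 G/C ✓; Tm = 2·11 + 4·9 = 58°C ✓; length 20 ✓ — passes.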